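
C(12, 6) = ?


C(12,6) = 12!/(6! × 6!)
= 479001600/(720 × 720)
= 924

C(12,6) = 924


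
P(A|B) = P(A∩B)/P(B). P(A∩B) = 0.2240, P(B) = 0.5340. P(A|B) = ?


P(A|B) = 0.2240/0.5340 = 0.4195

P(A|B) = 0.4195


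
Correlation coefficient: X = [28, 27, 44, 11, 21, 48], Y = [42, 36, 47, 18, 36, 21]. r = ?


Mean X = 29.8333, Mean Y = 33.3333
SD X = 12.746459, SD Y = 10.514540
Cov = 35.222222
r = 35.222222/(12.746459*10.514540) = 0.2628

r = 0.2628


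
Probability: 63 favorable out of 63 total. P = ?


P = 63/63 = 1.0000

P = 1.0000


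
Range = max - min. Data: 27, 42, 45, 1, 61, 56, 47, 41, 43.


Max = 61, Min = 1
Range = 61 - 1 = 60

Range = 60


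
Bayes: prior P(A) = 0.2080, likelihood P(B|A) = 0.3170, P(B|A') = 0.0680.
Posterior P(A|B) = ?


P(B) = P(B|A)*P(A) + P(B|A')*P(A')
= 0.3170*0.2080 + 0.0680*0.7920
= 0.065936 + 0.053856 = 0.119792
P(A|B) = 0.065936/0.119792 = 0.5504

P(A|B) = 0.5504


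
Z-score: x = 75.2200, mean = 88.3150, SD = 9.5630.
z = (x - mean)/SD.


z = (75.2200 - 88.3150)/9.5630
= -13.0950/9.5630
= -1.3693

z = -1.3693


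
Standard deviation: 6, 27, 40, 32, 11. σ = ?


Mean = 23.2000
Variance = 163.7600
SD = sqrt(163.7600) = 12.7969

SD = 12.7969


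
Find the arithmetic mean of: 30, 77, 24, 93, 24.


Sum = 30 + 77 + 24 + 93 + 24 = 248
n = 5
Mean = 248/5 = 49.6000

Mean = 49.6000


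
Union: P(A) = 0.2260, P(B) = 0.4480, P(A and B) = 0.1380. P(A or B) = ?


P(A∪B) = 0.2260 + 0.4480 - 0.1380
= 0.6740 - 0.1380
= 0.5360

P(A∪B) = 0.5360


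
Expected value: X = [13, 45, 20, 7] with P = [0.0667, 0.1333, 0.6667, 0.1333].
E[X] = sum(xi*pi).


E[X] = 13*0.0667 + 45*0.1333 + 20*0.6667 + 7*0.1333
= 0.8671 + 5.9985 + 13.3340 + 0.9331
= 21.1327

E[X] = 21.1327


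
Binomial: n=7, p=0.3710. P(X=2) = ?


C(7,2) = 21
p^2 = 0.137641
(1-p)^5 = 0.098459
P = 21 * 0.137641 * 0.098459 = 0.2846

P(X=2) = 0.2846


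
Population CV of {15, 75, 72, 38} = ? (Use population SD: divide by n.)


Mean = 50.0000
SD = 24.8898
CV = (24.8898/50.0000)*100 = 49.7795%

CV = 49.7795%


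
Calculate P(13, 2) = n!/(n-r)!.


P(13,2) = 13!/11!
= 6227020800/39916800
= 156

P(13,2) = 156


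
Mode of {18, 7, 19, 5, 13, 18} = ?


Frequencies: 5:1, 7:1, 13:1, 18:2, 19:1
Max frequency = 2
Mode = 18

Mode = 18


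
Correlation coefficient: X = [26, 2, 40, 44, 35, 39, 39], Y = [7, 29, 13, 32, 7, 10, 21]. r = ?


Mean X = 32.1429, Mean Y = 17.0000
SD X = 13.367643, SD Y = 9.636241
Cov = -29.000000
r = -29.000000/(13.367643*9.636241) = -0.2251

r = -0.2251


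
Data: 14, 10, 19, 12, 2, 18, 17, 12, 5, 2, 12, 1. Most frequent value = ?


Frequencies: 1:1, 2:2, 5:1, 10:1, 12:3, 14:1, 17:1, 18:1, 19:1
Max frequency = 3
Mode = 12

Mode = 12


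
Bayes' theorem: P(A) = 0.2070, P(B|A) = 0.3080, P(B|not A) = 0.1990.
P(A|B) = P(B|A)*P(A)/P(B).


P(B) = P(B|A)*P(A) + P(B|A')*P(A')
= 0.3080*0.2070 + 0.1990*0.7930
= 0.063756 + 0.157807 = 0.221563
P(A|B) = 0.063756/0.221563 = 0.2878

P(A|B) = 0.2878


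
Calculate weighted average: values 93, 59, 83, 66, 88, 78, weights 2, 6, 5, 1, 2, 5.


Numerator = 93*2 + 59*6 + 83*5 + 66*1 + 88*2 + 78*5 = 1587
Denominator = 2 + 6 + 5 + 1 + 2 + 5 = 21
WM = 1587/21 = 75.5714

WM = 75.5714


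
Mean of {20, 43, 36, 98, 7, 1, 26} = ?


Sum = 20 + 43 + 36 + 98 + 7 + 1 + 26 = 231
n = 7
Mean = 231/7 = 33.0000

Mean = 33.0000


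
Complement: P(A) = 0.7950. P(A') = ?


P(not A) = 1 - 0.7950 = 0.2050

P(not A) = 0.2050


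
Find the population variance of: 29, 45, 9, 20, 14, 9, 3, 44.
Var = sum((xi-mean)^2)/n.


Mean = 21.6250
Squared deviations: 54.3906, 546.3906, 159.3906, 2.6406, 58.1406, 159.3906, 346.8906, 500.6406
Sum = 1827.8750
Variance = 1827.8750/8 = 228.4844

Variance = 228.4844


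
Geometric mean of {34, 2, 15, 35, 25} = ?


Product = 34 × 2 × 15 × 35 × 25 = 892500
GM = 892500^(1/5) = 15.4925

GM = 15.4925


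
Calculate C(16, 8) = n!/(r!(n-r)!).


C(16,8) = 16!/(8! × 8!)
= 20922789888000/(40320 × 40320)
= 12870

C(16,8) = 12870


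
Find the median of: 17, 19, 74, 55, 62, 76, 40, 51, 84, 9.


Sorted: 9, 17, 19, 40, 51, 55, 62, 74, 76, 84
n = 10 (even)
Middle values: 51 and 55
Median = (51+55)/2 = 53.0000

Median = 53.0000


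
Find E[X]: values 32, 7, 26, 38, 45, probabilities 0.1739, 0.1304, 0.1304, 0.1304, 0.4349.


E[X] = 32*0.1739 + 7*0.1304 + 26*0.1304 + 38*0.1304 + 45*0.4349
= 5.5648 + 0.9128 + 3.3904 + 4.9552 + 19.5705
= 34.3937

E[X] = 34.3937


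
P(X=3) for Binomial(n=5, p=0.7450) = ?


C(5,3) = 10
p^3 = 0.413494
(1-p)^2 = 0.065025
P = 10 * 0.413494 * 0.065025 = 0.2689

P(X=3) = 0.2689


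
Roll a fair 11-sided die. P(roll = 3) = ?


Favorable outcomes (roll = 3): 1
Total outcomes = 11
P = 1/11 = 0.0909

P = 0.0909


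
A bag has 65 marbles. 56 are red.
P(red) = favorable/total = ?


P = 56/65 = 0.8615

P = 0.8615


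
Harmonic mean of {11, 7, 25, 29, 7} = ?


Sum of reciprocals = 1/11 + 1/7 + 1/25 + 1/29 + 1/7 = 0.451106
HM = 5/0.451106 = 11.0839

HM = 11.0839


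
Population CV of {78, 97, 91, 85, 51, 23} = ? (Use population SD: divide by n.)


Mean = 70.8333
SD = 25.8999
CV = (25.8999/70.8333)*100 = 36.5646%

CV = 36.5646%


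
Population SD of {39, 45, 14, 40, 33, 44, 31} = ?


Mean = 35.1429
Variance = 97.5510
SD = sqrt(97.5510) = 9.8768

SD = 9.8768


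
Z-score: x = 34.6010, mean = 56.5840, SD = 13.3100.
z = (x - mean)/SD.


z = (34.6010 - 56.5840)/13.3100
= -21.9830/13.3100
= -1.6516

z = -1.6516


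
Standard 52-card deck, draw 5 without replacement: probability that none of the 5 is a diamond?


P(no diamonds) = (39/52) × (38/51) × (37/50) × (36/49) × (35/48)
= 0.2215

P = 0.2215


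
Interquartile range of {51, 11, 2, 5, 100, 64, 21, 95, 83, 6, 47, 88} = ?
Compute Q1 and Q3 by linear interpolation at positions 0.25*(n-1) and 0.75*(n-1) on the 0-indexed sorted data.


Sorted: 2, 5, 6, 11, 21, 47, 51, 64, 83, 88, 95, 100
Q1 (25th %ile) = 9.7500
Q3 (75th %ile) = 84.2500
IQR = 84.2500 - 9.7500 = 74.5000

IQR = 74.5000


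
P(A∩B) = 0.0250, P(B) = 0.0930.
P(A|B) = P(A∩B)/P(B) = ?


P(A|B) = 0.0250/0.0930 = 0.2688

P(A|B) = 0.2688


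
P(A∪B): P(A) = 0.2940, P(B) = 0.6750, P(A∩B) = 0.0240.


P(A∪B) = 0.2940 + 0.6750 - 0.0240
= 0.9690 - 0.0240
= 0.9450

P(A∪B) = 0.9450


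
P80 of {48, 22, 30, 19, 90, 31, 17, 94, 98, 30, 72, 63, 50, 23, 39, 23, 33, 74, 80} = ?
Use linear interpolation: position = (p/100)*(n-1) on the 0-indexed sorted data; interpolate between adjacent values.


Sorted: 17, 19, 22, 23, 23, 30, 30, 31, 33, 39, 48, 50, 63, 72, 74, 80, 90, 94, 98
n = 19
Index = 80/100 * 18 = 14.4000
Lower = data[14] = 74, Upper = data[15] = 80
P80 = 74 + 0.4000*(6) = 76.4000

P80 = 76.4000


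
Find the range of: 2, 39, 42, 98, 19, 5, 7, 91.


Max = 98, Min = 2
Range = 98 - 2 = 96

Range = 96


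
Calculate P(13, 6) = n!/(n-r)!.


P(13,6) = 13!/7!
= 6227020800/5040
= 1235520

P(13,6) = 1235520


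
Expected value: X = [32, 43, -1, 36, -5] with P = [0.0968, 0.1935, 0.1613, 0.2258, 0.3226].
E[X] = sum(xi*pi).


E[X] = 32*0.0968 + 43*0.1935 - 1*0.1613 + 36*0.2258 - 5*0.3226
= 3.0976 + 8.3205 - 0.1613 + 8.1288 - 1.6130
= 17.7726

E[X] = 17.7726


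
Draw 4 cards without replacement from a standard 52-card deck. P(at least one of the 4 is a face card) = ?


P(at least one) = 1 - P(none)
P(none) = (40/52) × (39/51) × (38/50) × (37/49) = 0.337575
P(at least one) = 1 - 0.337575 = 0.6624

P = 0.6624


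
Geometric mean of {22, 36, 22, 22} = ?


Product = 22 × 36 × 22 × 22 = 383328
GM = 383328^(1/4) = 24.8824

GM = 24.8824


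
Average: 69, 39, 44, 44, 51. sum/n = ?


Sum = 69 + 39 + 44 + 44 + 51 = 247
n = 5
Mean = 247/5 = 49.4000

Mean = 49.4000


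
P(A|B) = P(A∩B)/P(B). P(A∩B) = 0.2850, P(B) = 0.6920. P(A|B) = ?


P(A|B) = 0.2850/0.6920 = 0.4118

P(A|B) = 0.4118


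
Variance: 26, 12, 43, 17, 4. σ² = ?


Mean = 20.4000
Squared deviations: 31.3600, 70.5600, 510.7600, 11.5600, 268.9600
Sum = 893.2000
Variance = 893.2000/5 = 178.6400

Variance = 178.6400


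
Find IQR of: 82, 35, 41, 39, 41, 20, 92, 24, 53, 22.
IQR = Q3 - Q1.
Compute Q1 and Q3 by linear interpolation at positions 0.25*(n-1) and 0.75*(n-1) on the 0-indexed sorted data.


Sorted: 20, 22, 24, 35, 39, 41, 41, 53, 82, 92
Q1 (25th %ile) = 26.7500
Q3 (75th %ile) = 50.0000
IQR = 50.0000 - 26.7500 = 23.2500

IQR = 23.2500


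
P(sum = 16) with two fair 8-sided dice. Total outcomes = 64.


Total outcomes = 8×8 = 64
Favorable (sum = 16): 1
P = 1/64 = 0.0156

P = 0.0156


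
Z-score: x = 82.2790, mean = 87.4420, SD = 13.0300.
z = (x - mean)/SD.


z = (82.2790 - 87.4420)/13.0300
= -5.1630/13.0300
= -0.3962

z = -0.3962


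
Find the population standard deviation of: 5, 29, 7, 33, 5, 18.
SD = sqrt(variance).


Mean = 16.1667
Variance = 130.8056
SD = sqrt(130.8056) = 11.4370

SD = 11.4370


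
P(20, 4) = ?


P(20,4) = 20!/16!
= 2432902008176640000/20922789888000
= 116280

P(20,4) = 116280


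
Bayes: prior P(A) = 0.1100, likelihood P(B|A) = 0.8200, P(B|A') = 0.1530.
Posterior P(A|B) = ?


P(B) = P(B|A)*P(A) + P(B|A')*P(A')
= 0.8200*0.1100 + 0.1530*0.8900
= 0.090200 + 0.136170 = 0.226370
P(A|B) = 0.090200/0.226370 = 0.3985

P(A|B) = 0.3985


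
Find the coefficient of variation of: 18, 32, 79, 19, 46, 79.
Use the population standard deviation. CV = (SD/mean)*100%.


Mean = 45.5000
SD = 25.4477
CV = (25.4477/45.5000)*100 = 55.9289%

CV = 55.9289%


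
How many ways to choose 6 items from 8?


C(8,6) = 8!/(6! × 2!)
= 40320/(720 × 2)
= 28

C(8,6) = 28


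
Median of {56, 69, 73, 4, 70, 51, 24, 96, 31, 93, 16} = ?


Sorted: 4, 16, 24, 31, 51, 56, 69, 70, 73, 93, 96
n = 11 (odd)
Middle value = 56

Median = 56


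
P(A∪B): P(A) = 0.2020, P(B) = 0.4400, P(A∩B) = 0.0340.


P(A∪B) = 0.2020 + 0.4400 - 0.0340
= 0.6420 - 0.0340
= 0.6080

P(A∪B) = 0.6080


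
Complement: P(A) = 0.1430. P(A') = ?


P(not A) = 1 - 0.1430 = 0.8570

P(not A) = 0.8570


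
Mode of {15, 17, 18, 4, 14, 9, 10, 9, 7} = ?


Frequencies: 4:1, 7:1, 9:2, 10:1, 14:1, 15:1, 17:1, 18:1
Max frequency = 2
Mode = 9

Mode = 9


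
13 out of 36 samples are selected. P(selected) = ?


P = 13/36 = 0.3611

P = 0.3611


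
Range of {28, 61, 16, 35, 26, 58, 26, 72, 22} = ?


Max = 72, Min = 16
Range = 72 - 16 = 56

Range = 56


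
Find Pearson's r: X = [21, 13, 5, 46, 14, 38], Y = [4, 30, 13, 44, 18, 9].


Mean X = 22.8333, Mean Y = 19.6667
SD X = 14.507661, SD Y = 13.572849
Cov = 77.111111
r = 77.111111/(14.507661*13.572849) = 0.3916

r = 0.3916


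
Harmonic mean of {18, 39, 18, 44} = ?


Sum of reciprocals = 1/18 + 1/39 + 1/18 + 1/44 = 0.159479
HM = 4/0.159479 = 25.0816

HM = 25.0816


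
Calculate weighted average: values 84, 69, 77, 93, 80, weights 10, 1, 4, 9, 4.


Numerator = 84*10 + 69*1 + 77*4 + 93*9 + 80*4 = 2374
Denominator = 10 + 1 + 4 + 9 + 4 = 28
WM = 2374/28 = 84.7857

WM = 84.7857


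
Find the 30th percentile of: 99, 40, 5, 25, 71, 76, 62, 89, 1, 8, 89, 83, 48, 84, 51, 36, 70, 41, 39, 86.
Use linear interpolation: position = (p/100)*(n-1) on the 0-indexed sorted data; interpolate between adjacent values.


Sorted: 1, 5, 8, 25, 36, 39, 40, 41, 48, 51, 62, 70, 71, 76, 83, 84, 86, 89, 89, 99
n = 20
Index = 30/100 * 19 = 5.7000
Lower = data[5] = 39, Upper = data[6] = 40
P30 = 39 + 0.7000*(1) = 39.7000

P30 = 39.7000


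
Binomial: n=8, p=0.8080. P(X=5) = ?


C(8,5) = 56
p^5 = 0.344395
(1-p)^3 = 0.007078
P = 56 * 0.344395 * 0.007078 = 0.1365

P(X=5) = 0.1365


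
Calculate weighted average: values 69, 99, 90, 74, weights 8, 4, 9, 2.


Numerator = 69*8 + 99*4 + 90*9 + 74*2 = 1906
Denominator = 8 + 4 + 9 + 2 = 23
WM = 1906/23 = 82.8696

WM = 82.8696


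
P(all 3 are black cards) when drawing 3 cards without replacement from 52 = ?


P(all black cards) = (26/52) × (25/51) × (24/50)
= 0.1176

P = 0.1176


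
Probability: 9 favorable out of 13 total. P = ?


P = 9/13 = 0.6923

P = 0.6923


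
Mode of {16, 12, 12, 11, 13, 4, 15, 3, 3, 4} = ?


Frequencies: 3:2, 4:2, 11:1, 12:2, 13:1, 15:1, 16:1
Max frequency = 2
Mode = 3, 4, 12

Mode = 3, 4, 12


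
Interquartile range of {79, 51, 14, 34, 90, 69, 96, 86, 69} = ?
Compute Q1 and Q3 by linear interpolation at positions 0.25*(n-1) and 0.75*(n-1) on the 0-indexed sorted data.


Sorted: 14, 34, 51, 69, 69, 79, 86, 90, 96
Q1 (25th %ile) = 51.0000
Q3 (75th %ile) = 86.0000
IQR = 86.0000 - 51.0000 = 35.0000

IQR = 35.0000


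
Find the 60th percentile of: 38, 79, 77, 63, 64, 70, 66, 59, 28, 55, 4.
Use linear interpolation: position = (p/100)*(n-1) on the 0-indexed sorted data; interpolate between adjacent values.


Sorted: 4, 28, 38, 55, 59, 63, 64, 66, 70, 77, 79
n = 11
Index = 60/100 * 10 = 6.0000
Lower = data[6] = 64, Upper = data[7] = 66
P60 = 64 + 0*(2) = 64.0000

P60 = 64.0000


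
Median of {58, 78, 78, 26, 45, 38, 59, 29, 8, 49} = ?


Sorted: 8, 26, 29, 38, 45, 49, 58, 59, 78, 78
n = 10 (even)
Middle values: 45 and 49
Median = (45+49)/2 = 47.0000

Median = 47.0000


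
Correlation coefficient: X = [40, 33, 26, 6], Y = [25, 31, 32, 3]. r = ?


Mean X = 26.2500, Mean Y = 22.7500
SD X = 12.695964, SD Y = 11.712707
Cov = 121.062500
r = 121.062500/(12.695964*11.712707) = 0.8141

r = 0.8141


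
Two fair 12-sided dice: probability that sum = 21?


Total outcomes = 12×12 = 144
Favorable (sum = 21): 4
P = 4/144 = 0.0278

P = 0.0278


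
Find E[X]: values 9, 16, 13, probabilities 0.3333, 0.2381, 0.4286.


E[X] = 9*0.3333 + 16*0.2381 + 13*0.4286
= 2.9997 + 3.8096 + 5.5718
= 12.3811

E[X] = 12.3811


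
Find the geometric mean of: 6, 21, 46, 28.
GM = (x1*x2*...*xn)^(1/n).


Product = 6 × 21 × 46 × 28 = 162288
GM = 162288^(1/4) = 20.0711

GM = 20.0711


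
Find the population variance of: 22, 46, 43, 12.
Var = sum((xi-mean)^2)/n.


Mean = 30.7500
Squared deviations: 76.5625, 232.5625, 150.0625, 351.5625
Sum = 810.7500
Variance = 810.7500/4 = 202.6875

Variance = 202.6875


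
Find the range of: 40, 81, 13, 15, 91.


Max = 91, Min = 13
Range = 91 - 13 = 78

Range = 78


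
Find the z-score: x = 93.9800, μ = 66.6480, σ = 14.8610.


z = (93.9800 - 66.6480)/14.8610
= 27.3320/14.8610
= 1.8392

z = 1.8392


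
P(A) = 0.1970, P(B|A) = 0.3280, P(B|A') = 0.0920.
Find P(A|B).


P(B) = P(B|A)*P(A) + P(B|A')*P(A')
= 0.3280*0.1970 + 0.0920*0.8030
= 0.064616 + 0.073876 = 0.138492
P(A|B) = 0.064616/0.138492 = 0.4666

P(A|B) = 0.4666


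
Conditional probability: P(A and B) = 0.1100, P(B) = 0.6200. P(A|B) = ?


P(A|B) = 0.1100/0.6200 = 0.1774

P(A|B) = 0.1774


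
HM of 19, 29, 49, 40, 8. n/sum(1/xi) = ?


Sum of reciprocals = 1/19 + 1/29 + 1/49 + 1/40 + 1/8 = 0.257523
HM = 5/0.257523 = 19.4158

HM = 19.4158


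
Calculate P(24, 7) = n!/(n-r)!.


P(24,7) = 24!/17!
= 620448401733239439360000/355687428096000
= 1744364160

P(24,7) = 1744364160


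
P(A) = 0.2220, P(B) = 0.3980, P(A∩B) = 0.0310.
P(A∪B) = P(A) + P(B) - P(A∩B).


P(A∪B) = 0.2220 + 0.3980 - 0.0310
= 0.6200 - 0.0310
= 0.5890

P(A∪B) = 0.5890


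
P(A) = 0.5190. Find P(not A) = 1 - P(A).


P(not A) = 1 - 0.5190 = 0.4810

P(not A) = 0.4810


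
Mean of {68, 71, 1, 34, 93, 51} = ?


Sum = 68 + 71 + 1 + 34 + 93 + 51 = 318
n = 6
Mean = 318/6 = 53.0000

Mean = 53.0000


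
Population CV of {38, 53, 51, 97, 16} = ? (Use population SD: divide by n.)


Mean = 51.0000
SD = 26.5104
CV = (26.5104/51.0000)*100 = 51.9811%

CV = 51.9811%


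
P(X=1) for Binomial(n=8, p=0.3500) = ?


C(8,1) = 8
p^1 = 0.350000
(1-p)^7 = 0.049022
P = 8 * 0.350000 * 0.049022 = 0.1373

P(X=1) = 0.1373


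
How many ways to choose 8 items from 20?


C(20,8) = 20!/(8! × 12!)
= 2432902008176640000/(40320 × 479001600)
= 125970

C(20,8) = 125970


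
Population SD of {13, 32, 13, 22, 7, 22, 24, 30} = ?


Mean = 20.3750
Variance = 66.7344
SD = sqrt(66.7344) = 8.1691

SD = 8.1691


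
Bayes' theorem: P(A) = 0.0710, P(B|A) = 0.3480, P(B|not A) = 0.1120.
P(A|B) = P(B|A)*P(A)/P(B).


P(B) = P(B|A)*P(A) + P(B|A')*P(A')
= 0.3480*0.0710 + 0.1120*0.9290
= 0.024708 + 0.104048 = 0.128756
P(A|B) = 0.024708/0.128756 = 0.1919

P(A|B) = 0.1919


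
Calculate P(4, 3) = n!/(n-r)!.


P(4,3) = 4!/1!
= 24/1
= 24

P(4,3) = 24


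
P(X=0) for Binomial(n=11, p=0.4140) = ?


C(11,0) = 1
p^0 = 1.000000
(1-p)^11 = 0.002798
P = 1 * 1.000000 * 0.002798 = 0.0028

P(X=0) = 0.0028


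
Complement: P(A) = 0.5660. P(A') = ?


P(not A) = 1 - 0.5660 = 0.4340

P(not A) = 0.4340


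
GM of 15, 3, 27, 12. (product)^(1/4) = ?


Product = 15 × 3 × 27 × 12 = 14580
GM = 14580^(1/4) = 10.9885

GM = 10.9885


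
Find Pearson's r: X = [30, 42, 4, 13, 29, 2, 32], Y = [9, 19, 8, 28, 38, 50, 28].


Mean X = 21.7143, Mean Y = 25.7143
SD X = 14.229891, SD Y = 14.088641
Cov = -49.510204
r = -49.510204/(14.229891*14.088641) = -0.2470

r = -0.2470


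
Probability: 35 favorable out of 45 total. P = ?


P = 35/45 = 0.7778

P = 0.7778


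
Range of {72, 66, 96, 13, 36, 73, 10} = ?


Max = 96, Min = 10
Range = 96 - 10 = 86

Range = 86


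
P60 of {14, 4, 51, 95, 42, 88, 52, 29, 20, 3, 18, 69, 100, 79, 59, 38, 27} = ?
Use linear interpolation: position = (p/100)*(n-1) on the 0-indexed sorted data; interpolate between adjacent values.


Sorted: 3, 4, 14, 18, 20, 27, 29, 38, 42, 51, 52, 59, 69, 79, 88, 95, 100
n = 17
Index = 60/100 * 16 = 9.6000
Lower = data[9] = 51, Upper = data[10] = 52
P60 = 51 + 0.6000*(1) = 51.6000

P60 = 51.6000


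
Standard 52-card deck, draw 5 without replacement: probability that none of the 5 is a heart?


P(no hearts) = (39/52) × (38/51) × (37/50) × (36/49) × (35/48)
= 0.2215

P = 0.2215


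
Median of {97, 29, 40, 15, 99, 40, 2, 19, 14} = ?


Sorted: 2, 14, 15, 19, 29, 40, 40, 97, 99
n = 9 (odd)
Middle value = 29

Median = 29


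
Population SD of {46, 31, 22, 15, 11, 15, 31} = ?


Mean = 24.4286
Variance = 130.8163
SD = sqrt(130.8163) = 11.4375

SD = 11.4375


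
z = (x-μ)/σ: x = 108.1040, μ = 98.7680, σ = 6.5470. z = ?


z = (108.1040 - 98.7680)/6.5470
= 9.3360/6.5470
= 1.4260

z = 1.4260


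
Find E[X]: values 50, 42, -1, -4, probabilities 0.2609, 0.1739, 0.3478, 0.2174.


E[X] = 50*0.2609 + 42*0.1739 - 1*0.3478 - 4*0.2174
= 13.0450 + 7.3038 - 0.3478 - 0.8696
= 19.1314

E[X] = 19.1314


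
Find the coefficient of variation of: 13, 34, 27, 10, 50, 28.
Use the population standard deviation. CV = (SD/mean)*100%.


Mean = 27.0000
SD = 13.3167
CV = (13.3167/27.0000)*100 = 49.3209%

CV = 49.3209%


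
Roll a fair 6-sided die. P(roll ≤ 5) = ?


Favorable outcomes (roll ≤ 5): 5
Total outcomes = 6
P = 5/6 = 0.8333

P = 0.8333


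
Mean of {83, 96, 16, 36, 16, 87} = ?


Sum = 83 + 96 + 16 + 36 + 16 + 87 = 334
n = 6
Mean = 334/6 = 55.6667

Mean = 55.6667


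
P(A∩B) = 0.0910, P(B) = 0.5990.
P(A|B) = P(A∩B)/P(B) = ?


P(A|B) = 0.0910/0.5990 = 0.1519

P(A|B) = 0.1519


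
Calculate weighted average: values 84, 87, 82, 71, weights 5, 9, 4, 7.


Numerator = 84*5 + 87*9 + 82*4 + 71*7 = 2028
Denominator = 5 + 9 + 4 + 7 = 25
WM = 2028/25 = 81.1200

WM = 81.1200


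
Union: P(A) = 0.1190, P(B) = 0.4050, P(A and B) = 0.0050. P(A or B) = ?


P(A∪B) = 0.1190 + 0.4050 - 0.0050
= 0.5240 - 0.0050
= 0.5190

P(A∪B) = 0.5190


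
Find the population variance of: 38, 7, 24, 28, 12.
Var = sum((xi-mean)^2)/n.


Mean = 21.8000
Squared deviations: 262.4400, 219.0400, 4.8400, 38.4400, 96.0400
Sum = 620.8000
Variance = 620.8000/5 = 124.1600

Variance = 124.1600


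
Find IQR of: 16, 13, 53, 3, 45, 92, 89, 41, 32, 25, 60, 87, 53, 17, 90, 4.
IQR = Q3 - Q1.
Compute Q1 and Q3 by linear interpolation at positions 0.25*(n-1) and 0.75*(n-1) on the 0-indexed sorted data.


Sorted: 3, 4, 13, 16, 17, 25, 32, 41, 45, 53, 53, 60, 87, 89, 90, 92
Q1 (25th %ile) = 16.7500
Q3 (75th %ile) = 66.7500
IQR = 66.7500 - 16.7500 = 50.0000

IQR = 50.0000


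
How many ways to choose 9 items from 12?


C(12,9) = 12!/(9! × 3!)
= 479001600/(362880 × 6)
= 220

C(12,9) = 220


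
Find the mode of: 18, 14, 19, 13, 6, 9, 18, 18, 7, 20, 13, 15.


Frequencies: 6:1, 7:1, 9:1, 13:2, 14:1, 15:1, 18:3, 19:1, 20:1
Max frequency = 3
Mode = 18

Mode = 18


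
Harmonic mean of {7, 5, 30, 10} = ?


Sum of reciprocals = 1/7 + 1/5 + 1/30 + 1/10 = 0.476190
HM = 4/0.476190 = 8.4000

HM = 8.4000


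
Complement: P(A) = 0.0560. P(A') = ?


P(not A) = 1 - 0.0560 = 0.9440

P(not A) = 0.9440


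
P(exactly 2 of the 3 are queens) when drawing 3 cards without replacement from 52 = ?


Hypergeometric: P(X=2) = C(4,2)·C(48,1) / C(52,3)
= 6 × 48 / 22100
= 288/22100 = 0.0130

P = 0.0130


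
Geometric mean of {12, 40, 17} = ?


Product = 12 × 40 × 17 = 8160
GM = 8160^(1/3) = 20.1325

GM = 20.1325


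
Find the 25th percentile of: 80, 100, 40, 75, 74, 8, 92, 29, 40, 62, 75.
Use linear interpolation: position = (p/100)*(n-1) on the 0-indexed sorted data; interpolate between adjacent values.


Sorted: 8, 29, 40, 40, 62, 74, 75, 75, 80, 92, 100
n = 11
Index = 25/100 * 10 = 2.5000
Lower = data[2] = 40, Upper = data[3] = 40
P25 = 40 + 0.5000*(0) = 40.0000

P25 = 40.0000


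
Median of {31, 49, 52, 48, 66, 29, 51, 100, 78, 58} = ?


Sorted: 29, 31, 48, 49, 51, 52, 58, 66, 78, 100
n = 10 (even)
Middle values: 51 and 52
Median = (51+52)/2 = 51.5000

Median = 51.5000


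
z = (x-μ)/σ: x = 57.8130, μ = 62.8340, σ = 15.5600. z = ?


z = (57.8130 - 62.8340)/15.5600
= -5.0210/15.5600
= -0.3227

z = -0.3227


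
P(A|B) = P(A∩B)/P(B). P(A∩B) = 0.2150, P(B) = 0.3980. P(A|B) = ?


P(A|B) = 0.2150/0.3980 = 0.5402

P(A|B) = 0.5402


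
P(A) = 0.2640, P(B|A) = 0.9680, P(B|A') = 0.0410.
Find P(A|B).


P(B) = P(B|A)*P(A) + P(B|A')*P(A')
= 0.9680*0.2640 + 0.0410*0.7360
= 0.255552 + 0.030176 = 0.285728
P(A|B) = 0.255552/0.285728 = 0.8944

P(A|B) = 0.8944


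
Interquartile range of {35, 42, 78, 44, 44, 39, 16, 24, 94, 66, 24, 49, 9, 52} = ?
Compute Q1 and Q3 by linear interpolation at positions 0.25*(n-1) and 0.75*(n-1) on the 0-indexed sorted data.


Sorted: 9, 16, 24, 24, 35, 39, 42, 44, 44, 49, 52, 66, 78, 94
Q1 (25th %ile) = 26.7500
Q3 (75th %ile) = 51.2500
IQR = 51.2500 - 26.7500 = 24.5000

IQR = 24.5000


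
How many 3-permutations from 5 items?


P(5,3) = 5!/2!
= 120/2
= 60

P(5,3) = 60


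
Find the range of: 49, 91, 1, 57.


Max = 91, Min = 1
Range = 91 - 1 = 90

Range = 90


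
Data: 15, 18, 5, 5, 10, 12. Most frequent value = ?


Frequencies: 5:2, 10:1, 12:1, 15:1, 18:1
Max frequency = 2
Mode = 5

Mode = 5


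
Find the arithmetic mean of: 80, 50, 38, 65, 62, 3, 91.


Sum = 80 + 50 + 38 + 65 + 62 + 3 + 91 = 389
n = 7
Mean = 389/7 = 55.5714

Mean = 55.5714


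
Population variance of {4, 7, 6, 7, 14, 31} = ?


Mean = 11.5000
Squared deviations: 56.2500, 20.2500, 30.2500, 20.2500, 6.2500, 380.2500
Sum = 513.5000
Variance = 513.5000/6 = 85.5833

Variance = 85.5833


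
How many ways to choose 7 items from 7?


C(7,7) = 7!/(7! × 0!)
= 5040/(5040 × 1)
= 1

C(7,7) = 1


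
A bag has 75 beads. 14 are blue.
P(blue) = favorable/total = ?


P = 14/75 = 0.1867

P = 0.1867


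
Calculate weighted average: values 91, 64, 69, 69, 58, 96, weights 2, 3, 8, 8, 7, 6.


Numerator = 91*2 + 64*3 + 69*8 + 69*8 + 58*7 + 96*6 = 2460
Denominator = 2 + 3 + 8 + 8 + 7 + 6 = 34
WM = 2460/34 = 72.3529

WM = 72.3529


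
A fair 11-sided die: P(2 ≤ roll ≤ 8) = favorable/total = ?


Favorable outcomes (2 ≤ roll ≤ 8): 7
Total outcomes = 11
P = 7/11 = 0.6364

P = 0.6364


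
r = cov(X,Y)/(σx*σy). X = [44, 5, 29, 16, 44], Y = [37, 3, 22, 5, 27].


Mean X = 27.6000, Mean Y = 18.8000
SD X = 15.396103, SD Y = 13.029198
Cov = 190.920000
r = 190.920000/(15.396103*13.029198) = 0.9518

r = 0.9518


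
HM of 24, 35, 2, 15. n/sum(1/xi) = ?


Sum of reciprocals = 1/24 + 1/35 + 1/2 + 1/15 = 0.636905
HM = 4/0.636905 = 6.2804

HM = 6.2804


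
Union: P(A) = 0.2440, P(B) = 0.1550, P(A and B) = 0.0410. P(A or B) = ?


P(A∪B) = 0.2440 + 0.1550 - 0.0410
= 0.3990 - 0.0410
= 0.3580

P(A∪B) = 0.3580


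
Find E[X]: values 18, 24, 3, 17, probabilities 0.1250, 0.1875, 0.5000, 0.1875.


E[X] = 18*0.1250 + 24*0.1875 + 3*0.5000 + 17*0.1875
= 2.2500 + 4.5000 + 1.5000 + 3.1875
= 11.4375

E[X] = 11.4375


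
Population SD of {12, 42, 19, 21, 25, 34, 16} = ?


Mean = 24.1429
Variance = 95.2653
SD = sqrt(95.2653) = 9.7604

SD = 9.7604


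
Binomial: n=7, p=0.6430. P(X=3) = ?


C(7,3) = 35
p^3 = 0.265848
(1-p)^4 = 0.016243
P = 35 * 0.265848 * 0.016243 = 0.1511

P(X=3) = 0.1511


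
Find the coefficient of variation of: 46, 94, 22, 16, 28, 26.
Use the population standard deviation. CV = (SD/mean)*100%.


Mean = 38.6667
SD = 26.3987
CV = (26.3987/38.6667)*100 = 68.2724%

CV = 68.2724%


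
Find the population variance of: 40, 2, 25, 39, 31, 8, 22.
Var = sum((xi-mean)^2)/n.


Mean = 23.8571
Squared deviations: 260.5918, 477.7347, 1.3061, 229.3061, 51.0204, 251.4490, 3.4490
Sum = 1274.8571
Variance = 1274.8571/7 = 182.1224

Variance = 182.1224


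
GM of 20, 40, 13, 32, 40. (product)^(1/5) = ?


Product = 20 × 40 × 13 × 32 × 40 = 13312000
GM = 13312000^(1/5) = 26.5980

GM = 26.5980


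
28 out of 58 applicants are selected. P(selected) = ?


P = 28/58 = 0.4828

P = 0.4828


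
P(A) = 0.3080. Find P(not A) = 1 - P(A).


P(not A) = 1 - 0.3080 = 0.6920

P(not A) = 0.6920


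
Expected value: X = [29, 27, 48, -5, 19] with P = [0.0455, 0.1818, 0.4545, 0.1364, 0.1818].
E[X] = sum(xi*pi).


E[X] = 29*0.0455 + 27*0.1818 + 48*0.4545 - 5*0.1364 + 19*0.1818
= 1.3195 + 4.9086 + 21.8160 - 0.6820 + 3.4542
= 30.8163

E[X] = 30.8163


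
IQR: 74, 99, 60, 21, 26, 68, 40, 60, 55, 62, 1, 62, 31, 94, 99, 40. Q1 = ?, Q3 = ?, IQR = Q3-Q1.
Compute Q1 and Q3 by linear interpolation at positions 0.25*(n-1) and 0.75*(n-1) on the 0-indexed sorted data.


Sorted: 1, 21, 26, 31, 40, 40, 55, 60, 60, 62, 62, 68, 74, 94, 99, 99
Q1 (25th %ile) = 37.7500
Q3 (75th %ile) = 69.5000
IQR = 69.5000 - 37.7500 = 31.7500

IQR = 31.7500


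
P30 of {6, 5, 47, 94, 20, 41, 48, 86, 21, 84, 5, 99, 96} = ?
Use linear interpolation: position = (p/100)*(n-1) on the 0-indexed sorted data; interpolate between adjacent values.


Sorted: 5, 5, 6, 20, 21, 41, 47, 48, 84, 86, 94, 96, 99
n = 13
Index = 30/100 * 12 = 3.6000
Lower = data[3] = 20, Upper = data[4] = 21
P30 = 20 + 0.6000*(1) = 20.6000

P30 = 20.6000


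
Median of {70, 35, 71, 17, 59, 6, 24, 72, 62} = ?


Sorted: 6, 17, 24, 35, 59, 62, 70, 71, 72
n = 9 (odd)
Middle value = 59

Median = 59


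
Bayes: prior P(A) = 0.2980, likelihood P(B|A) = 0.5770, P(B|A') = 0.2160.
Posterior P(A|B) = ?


P(B) = P(B|A)*P(A) + P(B|A')*P(A')
= 0.5770*0.2980 + 0.2160*0.7020
= 0.171946 + 0.151632 = 0.323578
P(A|B) = 0.171946/0.323578 = 0.5314

P(A|B) = 0.5314


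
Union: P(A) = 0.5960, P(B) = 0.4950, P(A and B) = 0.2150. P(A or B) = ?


P(A∪B) = 0.5960 + 0.4950 - 0.2150
= 1.0910 - 0.2150
= 0.8760

P(A∪B) = 0.8760


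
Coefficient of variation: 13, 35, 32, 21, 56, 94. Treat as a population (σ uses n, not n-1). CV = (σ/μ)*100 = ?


Mean = 41.8333
SD = 26.8664
CV = (26.8664/41.8333)*100 = 64.2226%

CV = 64.2226%


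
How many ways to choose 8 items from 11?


C(11,8) = 11!/(8! × 3!)
= 39916800/(40320 × 6)
= 165

C(11,8) = 165


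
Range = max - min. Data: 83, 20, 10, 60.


Max = 83, Min = 10
Range = 83 - 10 = 73

Range = 73


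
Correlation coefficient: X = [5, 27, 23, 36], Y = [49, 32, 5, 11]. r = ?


Mean X = 22.7500, Mean Y = 24.2500
SD X = 11.277744, SD Y = 17.455300
Cov = -146.687500
r = -146.687500/(11.277744*17.455300) = -0.7451

r = -0.7451


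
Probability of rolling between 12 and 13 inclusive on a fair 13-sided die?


Favorable outcomes (12 ≤ roll ≤ 13): 2
Total outcomes = 13
P = 2/13 = 0.1538

P = 0.1538


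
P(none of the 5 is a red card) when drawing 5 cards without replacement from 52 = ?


P(no red cards) = (26/52) × (25/51) × (24/50) × (23/49) × (22/48)
= 0.0253

P = 0.0253


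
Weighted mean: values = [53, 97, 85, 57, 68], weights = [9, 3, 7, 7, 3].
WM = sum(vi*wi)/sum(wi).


Numerator = 53*9 + 97*3 + 85*7 + 57*7 + 68*3 = 1966
Denominator = 9 + 3 + 7 + 7 + 3 = 29
WM = 1966/29 = 67.7931

WM = 67.7931


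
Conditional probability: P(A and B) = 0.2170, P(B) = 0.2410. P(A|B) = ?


P(A|B) = 0.2170/0.2410 = 0.9004

P(A|B) = 0.9004


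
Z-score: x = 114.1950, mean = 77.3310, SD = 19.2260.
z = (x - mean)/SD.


z = (114.1950 - 77.3310)/19.2260
= 36.8640/19.2260
= 1.9174

z = 1.9174


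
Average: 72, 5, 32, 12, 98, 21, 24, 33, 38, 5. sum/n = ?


Sum = 72 + 5 + 32 + 12 + 98 + 21 + 24 + 33 + 38 + 5 = 340
n = 10
Mean = 340/10 = 34.0000

Mean = 34.0000


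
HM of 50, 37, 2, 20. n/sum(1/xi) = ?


Sum of reciprocals = 1/50 + 1/37 + 1/2 + 1/20 = 0.597027
HM = 4/0.597027 = 6.6999

HM = 6.6999


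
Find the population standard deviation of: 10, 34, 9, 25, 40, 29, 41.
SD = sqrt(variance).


Mean = 26.8571
Variance = 147.8367
SD = sqrt(147.8367) = 12.1588

SD = 12.1588


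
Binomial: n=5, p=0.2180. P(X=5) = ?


C(5,5) = 1
p^5 = 0.000492
(1-p)^0 = 1.000000
P = 1 * 0.000492 * 1.000000 = 0.0005

P(X=5) = 0.0005


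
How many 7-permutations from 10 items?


P(10,7) = 10!/3!
= 3628800/6
= 604800

P(10,7) = 604800


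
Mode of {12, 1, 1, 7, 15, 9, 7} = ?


Frequencies: 1:2, 7:2, 9:1, 12:1, 15:1
Max frequency = 2
Mode = 1, 7

Mode = 1, 7


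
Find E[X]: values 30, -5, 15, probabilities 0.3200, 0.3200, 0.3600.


E[X] = 30*0.3200 - 5*0.3200 + 15*0.3600
= 9.6000 - 1.6000 + 5.4000
= 13.4000

E[X] = 13.4000


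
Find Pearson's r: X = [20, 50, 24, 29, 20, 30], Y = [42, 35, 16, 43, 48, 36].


Mean X = 28.8333, Mean Y = 36.6667
SD X = 10.237458, SD Y = 10.225241
Cov = -13.722222
r = -13.722222/(10.237458*10.225241) = -0.1311

r = -0.1311


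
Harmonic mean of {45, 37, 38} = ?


Sum of reciprocals = 1/45 + 1/37 + 1/38 = 0.075565
HM = 3/0.075565 = 39.7009

HM = 39.7009


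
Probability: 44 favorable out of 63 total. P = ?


P = 44/63 = 0.6984

P = 0.6984


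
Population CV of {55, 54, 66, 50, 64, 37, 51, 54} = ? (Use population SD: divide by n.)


Mean = 53.8750
SD = 8.3582
CV = (8.3582/53.8750)*100 = 15.5140%

CV = 15.5140%


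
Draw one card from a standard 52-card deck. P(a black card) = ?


26 black cards in 52 cards
P = 26/52 = 0.5000

P = 0.5000


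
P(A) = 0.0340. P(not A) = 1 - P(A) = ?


P(not A) = 1 - 0.0340 = 0.9660

P(not A) = 0.9660


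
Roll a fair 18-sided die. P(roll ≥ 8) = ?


Favorable outcomes (roll ≥ 8): 11
Total outcomes = 18
P = 11/18 = 0.6111

P = 0.6111


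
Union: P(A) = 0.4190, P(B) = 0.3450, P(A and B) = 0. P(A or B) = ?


P(A∪B) = 0.4190 + 0.3450 - 0
= 0.7640 - 0
= 0.7640

P(A∪B) = 0.7640


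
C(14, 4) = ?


C(14,4) = 14!/(4! × 10!)
= 87178291200/(24 × 3628800)
= 1001

C(14,4) = 1001


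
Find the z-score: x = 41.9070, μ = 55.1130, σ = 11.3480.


z = (41.9070 - 55.1130)/11.3480
= -13.2060/11.3480
= -1.1637

z = -1.1637


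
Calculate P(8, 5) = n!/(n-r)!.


P(8,5) = 8!/3!
= 40320/6
= 6720

P(8,5) = 6720


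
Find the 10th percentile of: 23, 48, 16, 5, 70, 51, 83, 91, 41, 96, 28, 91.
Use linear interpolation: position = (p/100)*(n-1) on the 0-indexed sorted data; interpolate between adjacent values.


Sorted: 5, 16, 23, 28, 41, 48, 51, 70, 83, 91, 91, 96
n = 12
Index = 10/100 * 11 = 1.1000
Lower = data[1] = 16, Upper = data[2] = 23
P10 = 16 + 0.1000*(7) = 16.7000

P10 = 16.7000


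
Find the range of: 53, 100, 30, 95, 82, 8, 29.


Max = 100, Min = 8
Range = 100 - 8 = 92

Range = 92


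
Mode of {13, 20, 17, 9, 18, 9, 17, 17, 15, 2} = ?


Frequencies: 2:1, 9:2, 13:1, 15:1, 17:3, 18:1, 20:1
Max frequency = 3
Mode = 17

Mode = 17


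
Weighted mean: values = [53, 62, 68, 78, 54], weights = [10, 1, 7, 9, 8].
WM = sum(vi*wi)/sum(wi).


Numerator = 53*10 + 62*1 + 68*7 + 78*9 + 54*8 = 2202
Denominator = 10 + 1 + 7 + 9 + 8 = 35
WM = 2202/35 = 62.9143

WM = 62.9143


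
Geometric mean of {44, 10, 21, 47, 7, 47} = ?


Product = 44 × 10 × 21 × 47 × 7 × 47 = 142878120
GM = 142878120^(1/6) = 22.8645

GM = 22.8645


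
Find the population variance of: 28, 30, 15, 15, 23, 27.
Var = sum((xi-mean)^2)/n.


Mean = 23.0000
Squared deviations: 25.0000, 49.0000, 64.0000, 64.0000, 0, 16.0000
Sum = 218.0000
Variance = 218.0000/6 = 36.3333

Variance = 36.3333


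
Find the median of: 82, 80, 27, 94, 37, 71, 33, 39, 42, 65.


Sorted: 27, 33, 37, 39, 42, 65, 71, 80, 82, 94
n = 10 (even)
Middle values: 42 and 65
Median = (42+65)/2 = 53.5000

Median = 53.5000


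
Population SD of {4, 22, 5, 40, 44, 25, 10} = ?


Mean = 21.4286
Variance = 224.5306
SD = sqrt(224.5306) = 14.9843

SD = 14.9843


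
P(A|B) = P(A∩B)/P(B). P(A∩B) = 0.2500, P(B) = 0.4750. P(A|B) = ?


P(A|B) = 0.2500/0.4750 = 0.5263

P(A|B) = 0.5263


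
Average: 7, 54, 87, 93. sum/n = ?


Sum = 7 + 54 + 87 + 93 = 241
n = 4
Mean = 241/4 = 60.2500

Mean = 60.2500


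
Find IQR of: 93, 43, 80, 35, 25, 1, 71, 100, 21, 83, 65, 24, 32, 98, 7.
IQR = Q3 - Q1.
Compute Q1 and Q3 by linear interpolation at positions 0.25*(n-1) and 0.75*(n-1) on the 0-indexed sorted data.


Sorted: 1, 7, 21, 24, 25, 32, 35, 43, 65, 71, 80, 83, 93, 98, 100
Q1 (25th %ile) = 24.5000
Q3 (75th %ile) = 81.5000
IQR = 81.5000 - 24.5000 = 57.0000

IQR = 57.0000


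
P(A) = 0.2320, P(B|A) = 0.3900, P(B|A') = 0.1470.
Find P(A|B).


P(B) = P(B|A)*P(A) + P(B|A')*P(A')
= 0.3900*0.2320 + 0.1470*0.7680
= 0.090480 + 0.112896 = 0.203376
P(A|B) = 0.090480/0.203376 = 0.4449

P(A|B) = 0.4449


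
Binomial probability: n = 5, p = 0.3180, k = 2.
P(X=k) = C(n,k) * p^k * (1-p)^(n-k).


C(5,2) = 10
p^2 = 0.101124
(1-p)^3 = 0.317215
P = 10 * 0.101124 * 0.317215 = 0.3208

P(X=2) = 0.3208


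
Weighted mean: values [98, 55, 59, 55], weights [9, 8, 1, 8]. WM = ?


Numerator = 98*9 + 55*8 + 59*1 + 55*8 = 1821
Denominator = 9 + 8 + 1 + 8 = 26
WM = 1821/26 = 70.0385

WM = 70.0385


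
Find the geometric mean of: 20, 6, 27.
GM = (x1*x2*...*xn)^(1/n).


Product = 20 × 6 × 27 = 3240
GM = 3240^(1/3) = 14.7973

GM = 14.7973


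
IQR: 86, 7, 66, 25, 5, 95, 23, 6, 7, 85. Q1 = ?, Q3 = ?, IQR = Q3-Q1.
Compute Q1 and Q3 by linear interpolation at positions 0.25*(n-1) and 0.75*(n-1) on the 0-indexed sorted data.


Sorted: 5, 6, 7, 7, 23, 25, 66, 85, 86, 95
Q1 (25th %ile) = 7.0000
Q3 (75th %ile) = 80.2500
IQR = 80.2500 - 7.0000 = 73.2500

IQR = 73.2500


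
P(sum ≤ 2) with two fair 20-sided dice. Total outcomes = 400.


Total outcomes = 20×20 = 400
Favorable (sum ≤ 2): 1
P = 1/400 = 0.0025

P = 0.0025


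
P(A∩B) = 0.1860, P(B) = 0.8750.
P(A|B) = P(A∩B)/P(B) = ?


P(A|B) = 0.1860/0.8750 = 0.2126

P(A|B) = 0.2126


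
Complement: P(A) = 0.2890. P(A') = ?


P(not A) = 1 - 0.2890 = 0.7110

P(not A) = 0.7110


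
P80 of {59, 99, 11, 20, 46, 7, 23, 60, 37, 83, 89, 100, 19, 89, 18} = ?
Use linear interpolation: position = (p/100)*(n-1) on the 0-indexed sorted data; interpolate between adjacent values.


Sorted: 7, 11, 18, 19, 20, 23, 37, 46, 59, 60, 83, 89, 89, 99, 100
n = 15
Index = 80/100 * 14 = 11.2000
Lower = data[11] = 89, Upper = data[12] = 89
P80 = 89 + 0.2000*(0) = 89.0000

P80 = 89.0000


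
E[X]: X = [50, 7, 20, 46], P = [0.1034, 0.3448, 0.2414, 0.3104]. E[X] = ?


E[X] = 50*0.1034 + 7*0.3448 + 20*0.2414 + 46*0.3104
= 5.1700 + 2.4136 + 4.8280 + 14.2784
= 26.6900

E[X] = 26.6900


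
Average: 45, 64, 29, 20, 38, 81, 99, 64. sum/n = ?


Sum = 45 + 64 + 29 + 20 + 38 + 81 + 99 + 64 = 440
n = 8
Mean = 440/8 = 55.0000

Mean = 55.0000


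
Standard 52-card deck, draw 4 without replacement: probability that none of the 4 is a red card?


P(no red cards) = (26/52) × (25/51) × (24/50) × (23/49)
= 0.0552

P = 0.0552


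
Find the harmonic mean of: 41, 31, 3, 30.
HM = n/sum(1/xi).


Sum of reciprocals = 1/41 + 1/31 + 1/3 + 1/30 = 0.423315
HM = 4/0.423315 = 9.4492

HM = 9.4492


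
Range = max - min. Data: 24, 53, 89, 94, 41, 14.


Max = 94, Min = 14
Range = 94 - 14 = 80

Range = 80


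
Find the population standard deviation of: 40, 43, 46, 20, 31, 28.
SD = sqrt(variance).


Mean = 34.6667
Variance = 83.2222
SD = sqrt(83.2222) = 9.1226

SD = 9.1226


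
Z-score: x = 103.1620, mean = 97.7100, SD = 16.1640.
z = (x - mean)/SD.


z = (103.1620 - 97.7100)/16.1640
= 5.4520/16.1640
= 0.3373

z = 0.3373


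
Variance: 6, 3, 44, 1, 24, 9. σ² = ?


Mean = 14.5000
Squared deviations: 72.2500, 132.2500, 870.2500, 182.2500, 90.2500, 30.2500
Sum = 1377.5000
Variance = 1377.5000/6 = 229.5833

Variance = 229.5833


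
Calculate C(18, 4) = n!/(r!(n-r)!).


C(18,4) = 18!/(4! × 14!)
= 6402373705728000/(24 × 87178291200)
= 3060

C(18,4) = 3060


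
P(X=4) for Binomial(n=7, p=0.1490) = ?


C(7,4) = 35
p^4 = 0.000493
(1-p)^3 = 0.616295
P = 35 * 0.000493 * 0.616295 = 0.0106

P(X=4) = 0.0106


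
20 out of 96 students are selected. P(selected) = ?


P = 20/96 = 0.2083

P = 0.2083


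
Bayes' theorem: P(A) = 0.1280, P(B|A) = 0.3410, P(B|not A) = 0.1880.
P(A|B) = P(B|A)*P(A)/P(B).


P(B) = P(B|A)*P(A) + P(B|A')*P(A')
= 0.3410*0.1280 + 0.1880*0.8720
= 0.043648 + 0.163936 = 0.207584
P(A|B) = 0.043648/0.207584 = 0.2103

P(A|B) = 0.2103


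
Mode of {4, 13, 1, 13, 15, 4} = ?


Frequencies: 1:1, 4:2, 13:2, 15:1
Max frequency = 2
Mode = 4, 13

Mode = 4, 13


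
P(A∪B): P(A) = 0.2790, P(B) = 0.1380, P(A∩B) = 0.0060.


P(A∪B) = 0.2790 + 0.1380 - 0.0060
= 0.4170 - 0.0060
= 0.4110

P(A∪B) = 0.4110


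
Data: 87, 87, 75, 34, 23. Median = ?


Sorted: 23, 34, 75, 87, 87
n = 5 (odd)
Middle value = 75

Median = 75


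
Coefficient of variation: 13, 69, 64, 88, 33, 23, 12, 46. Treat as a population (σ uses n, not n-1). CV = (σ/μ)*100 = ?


Mean = 43.5000
SD = 26.2440
CV = (26.2440/43.5000)*100 = 60.3311%

CV = 60.3311%


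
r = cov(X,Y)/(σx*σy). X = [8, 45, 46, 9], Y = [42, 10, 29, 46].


Mean X = 27.0000, Mean Y = 31.7500
SD X = 18.506756, SD Y = 14.042347
Cov = -223.750000
r = -223.750000/(18.506756*14.042347) = -0.8610

r = -0.8610


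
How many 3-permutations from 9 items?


P(9,3) = 9!/6!
= 362880/720
= 504

P(9,3) = 504


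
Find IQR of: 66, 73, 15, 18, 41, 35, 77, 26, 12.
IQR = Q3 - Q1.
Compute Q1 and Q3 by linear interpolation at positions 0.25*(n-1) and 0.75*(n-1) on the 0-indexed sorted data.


Sorted: 12, 15, 18, 26, 35, 41, 66, 73, 77
Q1 (25th %ile) = 18.0000
Q3 (75th %ile) = 66.0000
IQR = 66.0000 - 18.0000 = 48.0000

IQR = 48.0000


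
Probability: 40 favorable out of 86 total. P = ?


P = 40/86 = 0.4651

P = 0.4651


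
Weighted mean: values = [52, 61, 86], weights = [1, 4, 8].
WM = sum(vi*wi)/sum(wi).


Numerator = 52*1 + 61*4 + 86*8 = 984
Denominator = 1 + 4 + 8 = 13
WM = 984/13 = 75.6923

WM = 75.6923


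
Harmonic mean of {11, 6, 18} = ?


Sum of reciprocals = 1/11 + 1/6 + 1/18 = 0.313131
HM = 3/0.313131 = 9.5806

HM = 9.5806


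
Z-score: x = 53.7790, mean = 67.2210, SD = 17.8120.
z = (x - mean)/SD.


z = (53.7790 - 67.2210)/17.8120
= -13.4420/17.8120
= -0.7547

z = -0.7547


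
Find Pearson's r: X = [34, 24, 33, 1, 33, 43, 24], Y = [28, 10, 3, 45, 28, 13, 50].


Mean X = 27.4286, Mean Y = 25.2857
SD X = 12.361890, SD Y = 16.455258
Cov = -119.408163
r = -119.408163/(12.361890*16.455258) = -0.5870

r = -0.5870
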